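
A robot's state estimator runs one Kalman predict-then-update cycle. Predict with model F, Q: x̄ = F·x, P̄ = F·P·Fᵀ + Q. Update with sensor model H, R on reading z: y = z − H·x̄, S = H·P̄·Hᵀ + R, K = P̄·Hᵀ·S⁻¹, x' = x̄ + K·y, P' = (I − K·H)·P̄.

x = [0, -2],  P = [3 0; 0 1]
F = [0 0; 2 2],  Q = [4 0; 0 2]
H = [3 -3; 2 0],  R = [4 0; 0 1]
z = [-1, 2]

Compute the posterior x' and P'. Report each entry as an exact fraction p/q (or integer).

x̄ = F·x = [0, -4]
P̄ = F·P·Fᵀ + Q = [4 0; 0 18]
y = z − H·x̄ = [-13, 2]
S = H·P̄·Hᵀ + R = [202 24; 24 17]
K = P̄·Hᵀ·S⁻¹ = [6/1429 664/1429; -459/1429 648/1429]
x' = x̄ + K·y = [1250/1429, 1547/1429]
P' = (I − K·H)·P̄ = [332/1429 324/1429; 324/1429 936/1429]

x' = [1250/1429, 1547/1429]
P' = [332/1429 324/1429; 324/1429 936/1429]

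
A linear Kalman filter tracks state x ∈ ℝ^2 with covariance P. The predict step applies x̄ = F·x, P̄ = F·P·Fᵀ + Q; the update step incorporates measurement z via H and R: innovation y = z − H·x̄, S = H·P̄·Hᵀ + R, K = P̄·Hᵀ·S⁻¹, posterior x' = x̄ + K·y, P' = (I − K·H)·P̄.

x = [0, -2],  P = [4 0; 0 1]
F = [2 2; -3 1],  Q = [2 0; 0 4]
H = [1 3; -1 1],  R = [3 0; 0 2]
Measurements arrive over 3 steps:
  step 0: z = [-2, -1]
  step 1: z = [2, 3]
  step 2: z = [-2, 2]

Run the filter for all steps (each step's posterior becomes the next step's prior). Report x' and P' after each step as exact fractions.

step 0: x' = [-224/837, -5657/7533], P' = [110/93 -154/837; -154/837 2336/7533]
step 1: x' = [-10590890/5589851, 6912365/5589851], P' = [5796348/5589851 -936798/5589851; -936798/5589851 1708032/5589851]
step 2: x' = [-1747116531/1244841674, 187871396/1867262511], P' = [641789901/622420837 -103084342/622420837; -103084342/622420837 569167664/1867262511]

step 0: x̄ = F·x = [-4, -2]
step 0: P̄ = F·P·Fᵀ + Q = [22 -22; -22 41]
step 0: y = z − H·x̄ = [8, -3]
step 0: S = H·P̄·Hᵀ + R = [262 145; 145 109]
step 0: K = P̄·Hᵀ·S⁻¹ = [176/837 -572/837; 1874/7533 1861/7533]
step 0: x' = x̄ + K·y = [-224/837, -5657/7533]
step 0: P' = (I − K·H)·P̄ = [110/93 -154/837; -154/837 2336/7533]
step 1: x̄ = F·x = [-15346/7533, 391/7533]
step 1: P̄ = F·P·Fᵀ + Q = [48962/7533 -43244/7533; -43244/7533 120974/7533]
step 1: y = z − H·x̄ = [29239/7533, 6862/7533]
step 1: S = H·P̄·Hᵀ + R = [900863/7533 400448/7533; 400448/7533 271490/7533]
step 1: K = P̄·Hᵀ·S⁻¹ = [995318/5589851 -3366573/5589851; 1395766/5589851 1322415/5589851]
step 1: x' = x̄ + K·y = [-10590890/5589851, 6912365/5589851]
step 1: P' = (I − K·H)·P̄ = [5796348/5589851 -936798/5589851; -936798/5589851 1708032/5589851]
step 2: x̄ = F·x = [-7357050/5589851, 38685035/5589851]
step 2: P̄ = F·P·Fᵀ + Q = [33702838/5589851 -27614832/5589851; -27614832/5589851 81855356/5589851]
step 2: y = z − H·x̄ = [-119877757/5589851, -34862383/5589851]
step 2: S = H·P̄·Hᵀ + R = [621481603/5589851 267092894/5589851; 267092894/5589851 181967560/5589851]
step 2: K = P̄·Hᵀ·S⁻¹ = [110845625/622420837 -744874243/1244841674; 466083322/1867262511 439210345/1867262511]
step 2: x' = x̄ + K·y = [-1747116531/1244841674, 187871396/1867262511]
step 2: P' = (I − K·H)·P̄ = [641789901/622420837 -103084342/622420837; -103084342/622420837 569167664/1867262511]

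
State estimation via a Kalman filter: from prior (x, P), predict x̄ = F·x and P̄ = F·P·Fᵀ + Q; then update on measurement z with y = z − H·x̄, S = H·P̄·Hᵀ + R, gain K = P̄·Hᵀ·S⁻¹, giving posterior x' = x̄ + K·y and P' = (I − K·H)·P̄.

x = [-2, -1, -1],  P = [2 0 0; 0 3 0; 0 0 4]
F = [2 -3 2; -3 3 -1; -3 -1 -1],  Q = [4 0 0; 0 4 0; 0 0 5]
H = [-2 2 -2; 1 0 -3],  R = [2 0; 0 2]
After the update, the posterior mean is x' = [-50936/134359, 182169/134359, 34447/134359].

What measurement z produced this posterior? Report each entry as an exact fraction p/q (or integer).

z = [3, -1]

x̄ = F·x = [-3, 4, 8]
P̄ = F·P·Fᵀ + Q = [55 -47 -11; -47 53 13; -11 13 30]
S = H·P̄·Hᵀ + R = [738 -146; -146 393]
K = P̄·Hᵀ·S⁻¹ = [-29339/134359 19186/134359; 27913/134359 -19032/134359; -9731/134359 -38145/134359]
x' − x̄ = [352141/134359, -355267/134359, -1040425/134359] = K·y
y = (KᵀK)⁻¹·Kᵀ·(x' − x̄) = [5, 26]
z = y + H·x̄ = [5, 26] + [-2, -27] = [3, -1]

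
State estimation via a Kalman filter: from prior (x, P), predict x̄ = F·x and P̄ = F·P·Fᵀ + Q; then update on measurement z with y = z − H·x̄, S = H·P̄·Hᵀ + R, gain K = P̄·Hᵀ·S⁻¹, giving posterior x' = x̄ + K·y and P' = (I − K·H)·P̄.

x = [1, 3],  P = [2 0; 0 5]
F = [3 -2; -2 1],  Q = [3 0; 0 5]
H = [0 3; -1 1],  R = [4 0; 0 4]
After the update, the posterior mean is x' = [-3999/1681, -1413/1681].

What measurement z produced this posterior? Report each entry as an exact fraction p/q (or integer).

z = [-3, 2]

x̄ = F·x = [-3, 1]
P̄ = F·P·Fᵀ + Q = [41 -22; -22 18]
S = H·P̄·Hᵀ + R = [166 120; 120 107]
K = P̄·Hᵀ·S⁻¹ = [249/1681 -1269/1681; 489/1681 80/1681]
x' − x̄ = [1044/1681, -3094/1681] = K·y
y = (KᵀK)⁻¹·Kᵀ·(x' − x̄) = [-6, -2]
z = y + H·x̄ = [-6, -2] + [3, 4] = [-3, 2]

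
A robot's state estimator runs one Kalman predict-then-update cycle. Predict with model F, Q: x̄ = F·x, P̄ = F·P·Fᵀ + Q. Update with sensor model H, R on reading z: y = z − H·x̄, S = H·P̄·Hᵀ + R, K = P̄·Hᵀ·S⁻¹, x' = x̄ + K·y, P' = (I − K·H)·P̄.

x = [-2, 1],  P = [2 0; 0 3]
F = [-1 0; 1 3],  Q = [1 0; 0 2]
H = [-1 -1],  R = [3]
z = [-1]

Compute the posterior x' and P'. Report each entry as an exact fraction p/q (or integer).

x' = [64/33, -25/33]
P' = [98/33 -95/33; -95/33 182/33]

x̄ = F·x = [2, 1]
P̄ = F·P·Fᵀ + Q = [3 -2; -2 31]
y = z − H·x̄ = [2]
S = H·P̄·Hᵀ + R = [33]
K = P̄·Hᵀ·S⁻¹ = [-1/33; -29/33]
x' = x̄ + K·y = [64/33, -25/33]
P' = (I − K·H)·P̄ = [98/33 -95/33; -95/33 182/33]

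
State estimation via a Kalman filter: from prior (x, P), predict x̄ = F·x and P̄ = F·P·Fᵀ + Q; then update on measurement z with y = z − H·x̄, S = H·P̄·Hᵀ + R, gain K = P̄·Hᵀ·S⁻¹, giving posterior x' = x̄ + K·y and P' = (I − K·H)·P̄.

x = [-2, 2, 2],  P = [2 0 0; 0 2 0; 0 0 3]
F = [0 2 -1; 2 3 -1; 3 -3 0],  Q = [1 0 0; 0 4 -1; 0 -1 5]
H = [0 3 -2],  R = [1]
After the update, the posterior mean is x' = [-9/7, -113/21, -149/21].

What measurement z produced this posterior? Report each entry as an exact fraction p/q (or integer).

x̄ = F·x = [2, 0, -12]
P̄ = F·P·Fᵀ + Q = [12 15 -12; 15 33 -7; -12 -7 41]
S = H·P̄·Hᵀ + R = [546]
K = P̄·Hᵀ·S⁻¹ = [23/182; 113/546; -103/546]
x' − x̄ = [-23/7, -113/21, 103/21] = K·y
y = (KᵀK)⁻¹·Kᵀ·(x' − x̄) = [-26]
z = y + H·x̄ = [-26] + [24] = [-2]

z = [-2]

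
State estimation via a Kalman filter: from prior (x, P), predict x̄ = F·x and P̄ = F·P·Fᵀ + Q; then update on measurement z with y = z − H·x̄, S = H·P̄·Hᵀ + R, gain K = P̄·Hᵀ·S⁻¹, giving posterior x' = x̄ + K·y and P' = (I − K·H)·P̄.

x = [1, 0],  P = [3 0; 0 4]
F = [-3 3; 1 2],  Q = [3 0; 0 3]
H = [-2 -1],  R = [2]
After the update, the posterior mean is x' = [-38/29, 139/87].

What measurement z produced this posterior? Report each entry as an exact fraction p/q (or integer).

x̄ = F·x = [-3, 1]
P̄ = F·P·Fᵀ + Q = [66 15; 15 22]
S = H·P̄·Hᵀ + R = [348]
K = P̄·Hᵀ·S⁻¹ = [-49/116; -13/87]
x' − x̄ = [49/29, 52/87] = K·y
y = (KᵀK)⁻¹·Kᵀ·(x' − x̄) = [-4]
z = y + H·x̄ = [-4] + [5] = [1]

z = [1]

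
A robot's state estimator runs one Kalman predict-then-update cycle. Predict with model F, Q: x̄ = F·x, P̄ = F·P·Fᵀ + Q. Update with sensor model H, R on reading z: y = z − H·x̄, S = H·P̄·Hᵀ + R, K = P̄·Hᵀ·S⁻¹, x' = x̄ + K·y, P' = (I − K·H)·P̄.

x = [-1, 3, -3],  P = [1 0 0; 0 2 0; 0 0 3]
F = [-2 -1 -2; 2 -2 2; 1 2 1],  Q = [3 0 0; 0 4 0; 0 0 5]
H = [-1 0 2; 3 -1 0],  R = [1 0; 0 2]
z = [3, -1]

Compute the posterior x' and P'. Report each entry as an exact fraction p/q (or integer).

x̄ = F·x = [5, -14, 2]
P̄ = F·P·Fᵀ + Q = [21 -12 -12; -12 28 0; -12 0 17]
y = z − H·x̄ = [4, -30]
S = H·P̄·Hᵀ + R = [138 -147; -147 291]
K = P̄·Hᵀ·S⁻¹ = [-230/2061 415/2061; -1972/6183 -2356/6183; 2698/6183 598/6183]
x' = x̄ + K·y = [-3065/2061, -23770/6183, 5218/6183]
P' = (I − K·H)·P̄ = [602/687 4588/2061 788/2061; 4588/2061 46004/6183 5896/6183; 788/2061 5896/6183 2531/6183]

x' = [-3065/2061, -23770/6183, 5218/6183]
P' = [602/687 4588/2061 788/2061; 4588/2061 46004/6183 5896/6183; 788/2061 5896/6183 2531/6183]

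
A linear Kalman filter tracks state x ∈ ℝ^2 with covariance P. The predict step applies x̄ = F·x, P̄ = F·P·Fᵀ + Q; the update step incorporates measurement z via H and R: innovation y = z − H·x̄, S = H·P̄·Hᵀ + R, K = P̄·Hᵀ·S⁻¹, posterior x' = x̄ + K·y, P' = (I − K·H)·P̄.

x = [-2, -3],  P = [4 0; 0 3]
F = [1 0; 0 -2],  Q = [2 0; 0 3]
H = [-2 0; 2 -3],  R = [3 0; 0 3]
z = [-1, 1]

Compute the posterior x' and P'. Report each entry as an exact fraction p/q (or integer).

x' = [84/211, 27/422]
P' = [138/211 90/211; 90/211 255/422]

x̄ = F·x = [-2, 6]
P̄ = F·P·Fᵀ + Q = [6 0; 0 15]
y = z − H·x̄ = [-5, 23]
S = H·P̄·Hᵀ + R = [27 -24; -24 162]
K = P̄·Hᵀ·S⁻¹ = [-92/211 2/211; -60/211 -135/422]
x' = x̄ + K·y = [84/211, 27/422]
P' = (I − K·H)·P̄ = [138/211 90/211; 90/211 255/422]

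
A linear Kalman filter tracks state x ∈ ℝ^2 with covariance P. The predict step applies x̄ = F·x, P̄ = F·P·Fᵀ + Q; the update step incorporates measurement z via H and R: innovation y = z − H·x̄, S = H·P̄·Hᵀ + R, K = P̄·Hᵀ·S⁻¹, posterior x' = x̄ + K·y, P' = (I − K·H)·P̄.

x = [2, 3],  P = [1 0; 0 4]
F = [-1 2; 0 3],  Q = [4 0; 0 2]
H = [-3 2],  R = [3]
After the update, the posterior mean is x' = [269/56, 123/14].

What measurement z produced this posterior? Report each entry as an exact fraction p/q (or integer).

z = [3]

x̄ = F·x = [4, 9]
P̄ = F·P·Fᵀ + Q = [21 24; 24 38]
S = H·P̄·Hᵀ + R = [56]
K = P̄·Hᵀ·S⁻¹ = [-15/56; 1/14]
x' − x̄ = [45/56, -3/14] = K·y
y = (KᵀK)⁻¹·Kᵀ·(x' − x̄) = [-3]
z = y + H·x̄ = [-3] + [6] = [3]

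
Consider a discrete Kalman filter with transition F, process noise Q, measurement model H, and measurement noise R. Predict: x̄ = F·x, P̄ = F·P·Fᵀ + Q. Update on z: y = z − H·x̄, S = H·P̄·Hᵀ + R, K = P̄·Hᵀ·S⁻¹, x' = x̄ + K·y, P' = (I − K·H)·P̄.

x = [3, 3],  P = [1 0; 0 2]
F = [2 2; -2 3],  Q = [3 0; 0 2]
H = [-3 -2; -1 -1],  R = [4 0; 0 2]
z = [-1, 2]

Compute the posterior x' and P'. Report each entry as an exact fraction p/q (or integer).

x' = [2749/589, -3753/589]
P' = [1836/589 -2336/589; -2336/589 3352/589]

x̄ = F·x = [12, 3]
P̄ = F·P·Fᵀ + Q = [15 8; 8 24]
y = z − H·x̄ = [41, 17]
S = H·P̄·Hᵀ + R = [331 133; 133 57]
K = P̄·Hᵀ·S⁻¹ = [-11/31 250/589; 4/31 -508/589]
x' = x̄ + K·y = [2749/589, -3753/589]
P' = (I − K·H)·P̄ = [1836/589 -2336/589; -2336/589 3352/589]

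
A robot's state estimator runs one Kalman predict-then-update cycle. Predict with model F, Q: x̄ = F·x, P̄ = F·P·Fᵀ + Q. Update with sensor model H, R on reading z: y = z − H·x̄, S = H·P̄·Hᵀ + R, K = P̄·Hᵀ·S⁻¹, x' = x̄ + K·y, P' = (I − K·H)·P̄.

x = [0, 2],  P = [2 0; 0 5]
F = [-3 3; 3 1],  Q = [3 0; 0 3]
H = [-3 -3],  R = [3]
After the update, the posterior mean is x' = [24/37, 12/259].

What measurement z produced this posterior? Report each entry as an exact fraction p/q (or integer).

z = [-2]

x̄ = F·x = [6, 2]
P̄ = F·P·Fᵀ + Q = [66 -3; -3 26]
S = H·P̄·Hᵀ + R = [777]
K = P̄·Hᵀ·S⁻¹ = [-9/37; -23/259]
x' − x̄ = [-198/37, -506/259] = K·y
y = (KᵀK)⁻¹·Kᵀ·(x' − x̄) = [22]
z = y + H·x̄ = [22] + [-24] = [-2]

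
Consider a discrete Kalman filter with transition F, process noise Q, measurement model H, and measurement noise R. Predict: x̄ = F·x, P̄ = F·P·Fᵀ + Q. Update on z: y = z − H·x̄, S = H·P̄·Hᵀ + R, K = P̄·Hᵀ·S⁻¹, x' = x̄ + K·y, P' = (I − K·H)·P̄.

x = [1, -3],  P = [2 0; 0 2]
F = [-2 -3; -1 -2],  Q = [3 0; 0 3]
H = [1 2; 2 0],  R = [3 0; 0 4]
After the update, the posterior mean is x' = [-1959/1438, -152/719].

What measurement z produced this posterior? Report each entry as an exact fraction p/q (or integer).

x̄ = F·x = [7, 5]
P̄ = F·P·Fᵀ + Q = [29 16; 16 13]
S = H·P̄·Hᵀ + R = [148 122; 122 120]
K = P̄·Hᵀ·S⁻¹ = [61/719 571/1438; 284/719 -97/719]
x' − x̄ = [-12025/1438, -3747/719] = K·y
y = (KᵀK)⁻¹·Kᵀ·(x' − x̄) = [-19, -17]
z = y + H·x̄ = [-19, -17] + [17, 14] = [-2, -3]

z = [-2, -3]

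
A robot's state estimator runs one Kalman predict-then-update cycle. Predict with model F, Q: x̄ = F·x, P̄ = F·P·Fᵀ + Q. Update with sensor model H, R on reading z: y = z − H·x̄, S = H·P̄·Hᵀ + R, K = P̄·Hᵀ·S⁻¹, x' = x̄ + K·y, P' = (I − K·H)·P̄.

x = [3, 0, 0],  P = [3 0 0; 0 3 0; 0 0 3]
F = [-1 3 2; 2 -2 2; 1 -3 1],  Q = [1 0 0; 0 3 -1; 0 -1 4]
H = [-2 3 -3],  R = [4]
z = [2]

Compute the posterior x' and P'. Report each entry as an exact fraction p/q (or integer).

x̄ = F·x = [-3, 6, 3]
P̄ = F·P·Fᵀ + Q = [43 -12 -24; -12 39 29; -24 29 37]
y = z − H·x̄ = [-13]
S = H·P̄·Hᵀ + R = [194]
K = P̄·Hᵀ·S⁻¹ = [-25/97; 27/97; 12/97]
x' = x̄ + K·y = [34/97, 231/97, 135/97]
P' = (I − K·H)·P̄ = [2921/97 186/97 -1728/97; 186/97 2325/97 2165/97; -1728/97 2165/97 3301/97]

x' = [34/97, 231/97, 135/97]
P' = [2921/97 186/97 -1728/97; 186/97 2325/97 2165/97; -1728/97 2165/97 3301/97]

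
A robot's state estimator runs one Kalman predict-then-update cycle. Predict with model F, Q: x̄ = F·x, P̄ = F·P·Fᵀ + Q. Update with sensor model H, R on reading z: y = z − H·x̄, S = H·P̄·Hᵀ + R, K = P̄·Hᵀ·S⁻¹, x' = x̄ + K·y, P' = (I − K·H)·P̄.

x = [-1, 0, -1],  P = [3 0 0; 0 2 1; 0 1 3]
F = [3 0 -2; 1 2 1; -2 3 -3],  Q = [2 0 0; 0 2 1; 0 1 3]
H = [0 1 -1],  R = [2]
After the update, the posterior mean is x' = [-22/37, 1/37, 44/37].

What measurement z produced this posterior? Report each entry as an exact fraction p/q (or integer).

z = [-1]

x̄ = F·x = [-1, -2, 5]
P̄ = F·P·Fᵀ + Q = [41 -1 -6; -1 20 -5; -6 -5 42]
S = H·P̄·Hᵀ + R = [74]
K = P̄·Hᵀ·S⁻¹ = [5/74; 25/74; -47/74]
x' − x̄ = [15/37, 75/37, -141/37] = K·y
y = (KᵀK)⁻¹·Kᵀ·(x' − x̄) = [6]
z = y + H·x̄ = [6] + [-7] = [-1]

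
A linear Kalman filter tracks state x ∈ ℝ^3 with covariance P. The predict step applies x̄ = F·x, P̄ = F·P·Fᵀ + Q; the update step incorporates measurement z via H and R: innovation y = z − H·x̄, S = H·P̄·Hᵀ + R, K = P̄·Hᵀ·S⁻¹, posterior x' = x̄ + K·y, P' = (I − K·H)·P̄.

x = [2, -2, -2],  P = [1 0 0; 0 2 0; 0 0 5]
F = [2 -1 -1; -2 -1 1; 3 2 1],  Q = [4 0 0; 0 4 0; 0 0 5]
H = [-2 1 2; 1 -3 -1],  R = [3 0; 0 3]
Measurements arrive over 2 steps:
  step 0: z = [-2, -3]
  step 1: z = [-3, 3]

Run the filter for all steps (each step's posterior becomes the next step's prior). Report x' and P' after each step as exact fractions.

step 0: x' = [66419/19139, 27953/19139, 33305/19139], P' = [109275/19139 -723/19139 105933/19139; -723/19139 10875/19139 -11445/19139; 105933/19139 -11445/19139 124503/19139]
step 1: x' = [7072206/20627233, -17505585/20627233, -44352741/82508932], P' = [442394584/61881699 -5778452/20627233 462984706/61881699; -5778452/20627233 11803680/20627233 -17642921/20627233; 462984706/61881699 -17642921/20627233 2223607435/247526796]

step 0: x̄ = F·x = [8, -4, 0]
step 0: P̄ = F·P·Fᵀ + Q = [15 -7 -3; -7 15 -5; -3 -5 27]
step 0: y = z − H·x̄ = [18, -23]
step 0: S = H·P̄·Hᵀ + R = [218 -155; -155 198]
step 0: K = P̄·Hᵀ·S⁻¹ = [-2469/19139 1837/19139; -3523/19139 -7301/19139; 8565/19139 5255/19139]
step 0: x' = x̄ + K·y = [66419/19139, 27953/19139, 33305/19139]
step 0: P' = (I − K·H)·P̄ = [109275/19139 -723/19139 105933/19139; -723/19139 10875/19139 -11445/19139; 105933/19139 -11445/19139 124503/19139]
step 1: x̄ = F·x = [71580/19139, -127486/19139, 288468/19139]
step 1: P̄ = F·P·Fᵀ + Q = [205304/19139 -126996/19139 437076/19139; -126996/19139 245300/19139 -453348/19139; 437076/19139 -453348/19139 1828315/19139]
step 1: y = z − H·x̄ = [-363707/19139, -108153/19139]
step 1: S = H·P̄·Hᵀ + R = [3635177/19139 -770370/19139; -770370/19139 1466472/19139]
step 1: K = P̄·Hᵀ·S⁻¹ = [2649432/20627233 10471982/61881699; -3975086/20627233 -7848857/20627233; 29534565/41254466 87825515/247526796]
step 1: x' = x̄ + K·y = [7072206/20627233, -17505585/20627233, -44352741/82508932]
step 1: P' = (I − K·H)·P̄ = [442394584/61881699 -5778452/20627233 462984706/61881699; -5778452/20627233 11803680/20627233 -17642921/20627233; 462984706/61881699 -17642921/20627233 2223607435/247526796]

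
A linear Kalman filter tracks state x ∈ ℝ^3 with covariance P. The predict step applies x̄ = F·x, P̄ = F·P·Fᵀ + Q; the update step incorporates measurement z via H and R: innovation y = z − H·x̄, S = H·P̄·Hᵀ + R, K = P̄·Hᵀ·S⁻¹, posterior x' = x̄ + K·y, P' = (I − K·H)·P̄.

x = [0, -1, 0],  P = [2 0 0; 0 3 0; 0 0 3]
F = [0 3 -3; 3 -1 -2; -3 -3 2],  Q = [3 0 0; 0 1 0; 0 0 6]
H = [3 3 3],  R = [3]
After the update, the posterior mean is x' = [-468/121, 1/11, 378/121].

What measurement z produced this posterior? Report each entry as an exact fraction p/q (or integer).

z = [-2]

x̄ = F·x = [-3, 1, 3]
P̄ = F·P·Fᵀ + Q = [57 9 -45; 9 34 -21; -45 -21 63]
S = H·P̄·Hᵀ + R = [363]
K = P̄·Hᵀ·S⁻¹ = [21/121; 2/11; -3/121]
x' − x̄ = [-105/121, -10/11, 15/121] = K·y
y = (KᵀK)⁻¹·Kᵀ·(x' − x̄) = [-5]
z = y + H·x̄ = [-5] + [3] = [-2]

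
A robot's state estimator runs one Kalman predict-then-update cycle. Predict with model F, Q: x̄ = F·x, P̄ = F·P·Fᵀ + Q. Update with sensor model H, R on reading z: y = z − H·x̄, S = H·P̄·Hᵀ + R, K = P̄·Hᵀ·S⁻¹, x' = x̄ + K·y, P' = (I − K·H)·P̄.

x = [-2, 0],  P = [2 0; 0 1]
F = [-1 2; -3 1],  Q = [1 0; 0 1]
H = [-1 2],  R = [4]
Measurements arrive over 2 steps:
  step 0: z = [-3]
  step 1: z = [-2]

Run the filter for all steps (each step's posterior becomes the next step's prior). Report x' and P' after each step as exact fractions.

step 0: x' = [1/59, -62/59], P' = [332/59 184/59; 184/59 156/59]
step 1: x' = [-18252/8831, -17731/8831], P' = [40792/8831 19918/8831; 19918/8831 18315/8831]

step 0: x̄ = F·x = [2, 6]
step 0: P̄ = F·P·Fᵀ + Q = [7 8; 8 20]
step 0: y = z − H·x̄ = [-13]
step 0: S = H·P̄·Hᵀ + R = [59]
step 0: K = P̄·Hᵀ·S⁻¹ = [9/59; 32/59]
step 0: x' = x̄ + K·y = [1/59, -62/59]
step 0: P' = (I − K·H)·P̄ = [332/59 184/59; 184/59 156/59]
step 1: x̄ = F·x = [-125/59, -65/59]
step 1: P̄ = F·P·Fᵀ + Q = [279/59 20/59; 20/59 2099/59]
step 1: y = z − H·x̄ = [-113/59]
step 1: S = H·P̄·Hᵀ + R = [8831/59]
step 1: K = P̄·Hᵀ·S⁻¹ = [-239/8831; 4178/8831]
step 1: x' = x̄ + K·y = [-18252/8831, -17731/8831]
step 1: P' = (I − K·H)·P̄ = [40792/8831 19918/8831; 19918/8831 18315/8831]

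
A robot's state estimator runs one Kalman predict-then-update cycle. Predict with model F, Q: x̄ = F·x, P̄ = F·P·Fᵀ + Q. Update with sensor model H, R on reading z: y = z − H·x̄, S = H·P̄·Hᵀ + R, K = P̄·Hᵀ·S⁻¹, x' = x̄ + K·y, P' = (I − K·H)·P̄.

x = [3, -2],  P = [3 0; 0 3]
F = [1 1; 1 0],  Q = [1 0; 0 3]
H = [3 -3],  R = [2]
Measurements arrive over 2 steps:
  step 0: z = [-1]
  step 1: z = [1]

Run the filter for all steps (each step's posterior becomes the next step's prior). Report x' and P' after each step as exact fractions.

step 0: x' = [25/13, 30/13], P' = [311/65 303/65; 303/65 309/65]
step 1: x' = [10186/5251, 8179/5251], P' = [40832/5251 39478/5251; 39478/5251 39262/5251]

step 0: x̄ = F·x = [1, 3]
step 0: P̄ = F·P·Fᵀ + Q = [7 3; 3 6]
step 0: y = z − H·x̄ = [5]
step 0: S = H·P̄·Hᵀ + R = [65]
step 0: K = P̄·Hᵀ·S⁻¹ = [12/65; -9/65]
step 0: x' = x̄ + K·y = [25/13, 30/13]
step 0: P' = (I − K·H)·P̄ = [311/65 303/65; 303/65 309/65]
step 1: x̄ = F·x = [55/13, 25/13]
step 1: P̄ = F·P·Fᵀ + Q = [1291/65 614/65; 614/65 506/65]
step 1: y = z − H·x̄ = [-77/13]
step 1: S = H·P̄·Hᵀ + R = [5251/65]
step 1: K = P̄·Hᵀ·S⁻¹ = [2031/5251; 324/5251]
step 1: x' = x̄ + K·y = [10186/5251, 8179/5251]
step 1: P' = (I − K·H)·P̄ = [40832/5251 39478/5251; 39478/5251 39262/5251]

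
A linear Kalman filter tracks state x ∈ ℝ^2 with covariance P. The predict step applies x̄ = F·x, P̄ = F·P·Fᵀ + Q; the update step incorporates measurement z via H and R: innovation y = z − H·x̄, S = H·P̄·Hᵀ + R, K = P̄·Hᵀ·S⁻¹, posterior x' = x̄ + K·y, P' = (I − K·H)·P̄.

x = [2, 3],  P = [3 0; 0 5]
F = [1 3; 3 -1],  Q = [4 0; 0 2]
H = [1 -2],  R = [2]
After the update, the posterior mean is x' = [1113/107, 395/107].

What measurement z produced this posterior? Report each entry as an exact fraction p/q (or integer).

z = [3]

x̄ = F·x = [11, 3]
P̄ = F·P·Fᵀ + Q = [52 -6; -6 34]
S = H·P̄·Hᵀ + R = [214]
K = P̄·Hᵀ·S⁻¹ = [32/107; -37/107]
x' − x̄ = [-64/107, 74/107] = K·y
y = (KᵀK)⁻¹·Kᵀ·(x' − x̄) = [-2]
z = y + H·x̄ = [-2] + [5] = [3]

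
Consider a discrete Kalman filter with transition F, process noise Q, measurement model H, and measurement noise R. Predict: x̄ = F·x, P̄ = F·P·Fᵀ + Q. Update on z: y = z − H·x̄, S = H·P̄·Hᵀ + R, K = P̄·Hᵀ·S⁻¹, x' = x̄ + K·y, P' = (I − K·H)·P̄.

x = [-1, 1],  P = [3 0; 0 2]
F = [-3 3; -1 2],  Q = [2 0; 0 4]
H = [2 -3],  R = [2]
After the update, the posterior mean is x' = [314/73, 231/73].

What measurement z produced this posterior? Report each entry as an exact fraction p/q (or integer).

x̄ = F·x = [6, 3]
P̄ = F·P·Fᵀ + Q = [47 21; 21 15]
S = H·P̄·Hᵀ + R = [73]
K = P̄·Hᵀ·S⁻¹ = [31/73; -3/73]
x' − x̄ = [-124/73, 12/73] = K·y
y = (KᵀK)⁻¹·Kᵀ·(x' − x̄) = [-4]
z = y + H·x̄ = [-4] + [3] = [-1]

z = [-1]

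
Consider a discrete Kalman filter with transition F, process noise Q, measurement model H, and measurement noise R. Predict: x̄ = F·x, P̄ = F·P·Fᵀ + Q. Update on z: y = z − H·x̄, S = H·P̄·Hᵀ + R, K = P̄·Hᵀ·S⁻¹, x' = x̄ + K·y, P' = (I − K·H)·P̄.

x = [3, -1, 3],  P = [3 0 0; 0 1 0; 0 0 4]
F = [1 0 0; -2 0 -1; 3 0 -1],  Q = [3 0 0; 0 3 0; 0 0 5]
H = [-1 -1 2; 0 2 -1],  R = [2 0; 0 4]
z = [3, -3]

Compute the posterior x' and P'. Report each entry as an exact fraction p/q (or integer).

x' = [1329/5507, -9234/5507, 3549/5507]
P' = [18579/5507 3639/5507 10866/5507; 3639/5507 9461/5507 7766/5507; 10866/5507 7766/5507 12384/5507]

x̄ = F·x = [3, -9, 6]
P̄ = F·P·Fᵀ + Q = [6 -6 9; -6 19 -14; 9 -14 36]
y = z − H·x̄ = [-15, 21]
S = H·P̄·Hᵀ + R = [179 -159; -159 172]
K = P̄·Hᵀ·S⁻¹ = [-243/5507 -897/5507; 1216/5507 2789/5507; 3068/5507 787/5507]
x' = x̄ + K·y = [1329/5507, -9234/5507, 3549/5507]
P' = (I − K·H)·P̄ = [18579/5507 3639/5507 10866/5507; 3639/5507 9461/5507 7766/5507; 10866/5507 7766/5507 12384/5507]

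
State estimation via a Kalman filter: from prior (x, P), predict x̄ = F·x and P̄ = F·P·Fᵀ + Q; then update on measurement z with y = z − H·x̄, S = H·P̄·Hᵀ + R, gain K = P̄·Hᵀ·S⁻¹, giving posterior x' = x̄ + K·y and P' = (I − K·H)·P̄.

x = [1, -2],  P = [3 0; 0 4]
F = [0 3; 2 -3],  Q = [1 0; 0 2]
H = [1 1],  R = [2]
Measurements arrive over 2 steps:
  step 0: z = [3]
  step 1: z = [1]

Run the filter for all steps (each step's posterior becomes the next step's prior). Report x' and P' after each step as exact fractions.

step 0: x' = [-101/17, 150/17], P' = [628/17 -626/17; -626/17 654/17]
step 1: x' = [20577/2597, -18418/2597], P' = [79410/2597 -86888/2597; -86888/2597 99492/2597]

step 0: x̄ = F·x = [-6, 8]
step 0: P̄ = F·P·Fᵀ + Q = [37 -36; -36 50]
step 0: y = z − H·x̄ = [1]
step 0: S = H·P̄·Hᵀ + R = [17]
step 0: K = P̄·Hᵀ·S⁻¹ = [1/17; 14/17]
step 0: x' = x̄ + K·y = [-101/17, 150/17]
step 0: P' = (I − K·H)·P̄ = [628/17 -626/17; -626/17 654/17]
step 1: x̄ = F·x = [450/17, -652/17]
step 1: P̄ = F·P·Fᵀ + Q = [5903/17 -9642/17; -9642/17 15944/17]
step 1: y = z − H·x̄ = [219/17]
step 1: S = H·P̄·Hᵀ + R = [2597/17]
step 1: K = P̄·Hᵀ·S⁻¹ = [-3739/2597; 6302/2597]
step 1: x' = x̄ + K·y = [20577/2597, -18418/2597]
step 1: P' = (I − K·H)·P̄ = [79410/2597 -86888/2597; -86888/2597 99492/2597]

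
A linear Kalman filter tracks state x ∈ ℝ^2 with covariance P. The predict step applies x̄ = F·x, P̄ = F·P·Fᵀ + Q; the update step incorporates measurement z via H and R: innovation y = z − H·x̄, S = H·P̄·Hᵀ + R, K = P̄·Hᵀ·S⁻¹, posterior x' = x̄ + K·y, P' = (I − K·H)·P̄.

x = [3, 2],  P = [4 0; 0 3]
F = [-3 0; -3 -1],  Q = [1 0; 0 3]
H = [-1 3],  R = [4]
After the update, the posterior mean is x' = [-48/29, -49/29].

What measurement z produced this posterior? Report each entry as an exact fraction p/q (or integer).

z = [-3]

x̄ = F·x = [-9, -11]
P̄ = F·P·Fᵀ + Q = [37 36; 36 42]
S = H·P̄·Hᵀ + R = [203]
K = P̄·Hᵀ·S⁻¹ = [71/203; 90/203]
x' − x̄ = [213/29, 270/29] = K·y
y = (KᵀK)⁻¹·Kᵀ·(x' − x̄) = [21]
z = y + H·x̄ = [21] + [-24] = [-3]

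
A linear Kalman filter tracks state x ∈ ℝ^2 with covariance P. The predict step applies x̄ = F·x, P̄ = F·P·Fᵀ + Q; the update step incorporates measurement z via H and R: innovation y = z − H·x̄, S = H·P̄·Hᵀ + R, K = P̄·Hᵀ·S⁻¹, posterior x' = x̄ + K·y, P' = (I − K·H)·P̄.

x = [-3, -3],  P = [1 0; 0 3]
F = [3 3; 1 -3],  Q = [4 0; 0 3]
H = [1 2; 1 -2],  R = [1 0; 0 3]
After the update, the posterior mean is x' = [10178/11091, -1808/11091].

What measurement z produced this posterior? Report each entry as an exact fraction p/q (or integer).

z = [1, 2]

x̄ = F·x = [-18, 6]
P̄ = F·P·Fᵀ + Q = [40 -24; -24 31]
S = H·P̄·Hᵀ + R = [69 -84; -84 263]
K = P̄·Hᵀ·S⁻¹ = [5288/11091 1800/3697; 2770/11091 -914/3697]
x' − x̄ = [209816/11091, -68354/11091] = K·y
y = (KᵀK)⁻¹·Kᵀ·(x' − x̄) = [7, 32]
z = y + H·x̄ = [7, 32] + [-6, -30] = [1, 2]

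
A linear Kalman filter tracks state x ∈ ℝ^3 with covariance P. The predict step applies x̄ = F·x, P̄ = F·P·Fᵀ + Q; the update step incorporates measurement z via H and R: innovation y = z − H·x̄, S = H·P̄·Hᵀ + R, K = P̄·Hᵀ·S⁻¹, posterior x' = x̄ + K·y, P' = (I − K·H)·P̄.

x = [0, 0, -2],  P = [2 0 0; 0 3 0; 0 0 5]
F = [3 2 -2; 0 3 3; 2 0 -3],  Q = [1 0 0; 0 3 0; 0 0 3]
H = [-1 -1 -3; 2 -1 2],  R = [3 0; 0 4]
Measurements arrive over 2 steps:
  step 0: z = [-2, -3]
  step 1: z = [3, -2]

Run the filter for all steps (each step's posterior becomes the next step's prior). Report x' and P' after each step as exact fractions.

step 0: x' = [5860/10793, 30081/10793, -16433/32379], P' = [50592/10793 45714/10793 -28571/10793; 45714/10793 60468/10793 -28590/10793; -28571/10793 -28590/10793 57262/32379]
step 1: x' = [751920348/1269255371, 1449897876/1269255371, -1756594641/1269255371], P' = [9725920449/2538510742 3985378275/1269255371 -2647762209/1269255371; 3985378275/1269255371 5359390242/1269255371 -2460469788/1269255371; -2647762209/1269255371 -2460469788/1269255371 1780597167/1269255371]

step 0: x̄ = F·x = [4, -6, 6]
step 0: P̄ = F·P·Fᵀ + Q = [51 -12 42; -12 75 -45; 42 -45 56]
step 0: y = z − H·x̄ = [14, -29]
step 0: S = H·P̄·Hᵀ + R = [591 -732; -732 1071]
step 0: K = P̄·Hᵀ·S⁻¹ = [-3531/10793 -418/10793; -6804/10793 -6555/10793; -101/32379 7217/32379]
step 0: x' = x̄ + K·y = [5860/10793, 30081/10793, -16433/32379]
step 0: P' = (I − K·H)·P̄ = [50592/10793 45714/10793 -28571/10793; 45714/10793 60468/10793 -28590/10793; -28571/10793 -28590/10793 57262/32379]
step 1: x̄ = F·x = [266092/32379, 73810/10793, 28153/10793]
step 1: P̄ = F·P·Fᵀ + Q = [5713447/32379 402571/10793 1143895/10793; 402571/10793 233757/10793 188382/10793; 1143895/10793 188382/10793 749385/10793]
step 1: y = z − H·x̄ = [838036/32379, -544430/32379]
step 1: S = H·P̄·Hᵀ + R = [53141662/32379 -52310600/32379; -52310600/32379 53039239/32379]
step 1: K = P̄·Hᵀ·S⁻¹ = [-603367915/2538510742 111254439/1269255371; -654453051/1269255371 -577393317/1269255371; -77853168/1269255371 181534926/1269255371]
step 1: x' = x̄ + K·y = [751920348/1269255371, 1449897876/1269255371, -1756594641/1269255371]
step 1: P' = (I − K·H)·P̄ = [9725920449/2538510742 3985378275/1269255371 -2647762209/1269255371; 3985378275/1269255371 5359390242/1269255371 -2460469788/1269255371; -2647762209/1269255371 -2460469788/1269255371 1780597167/1269255371]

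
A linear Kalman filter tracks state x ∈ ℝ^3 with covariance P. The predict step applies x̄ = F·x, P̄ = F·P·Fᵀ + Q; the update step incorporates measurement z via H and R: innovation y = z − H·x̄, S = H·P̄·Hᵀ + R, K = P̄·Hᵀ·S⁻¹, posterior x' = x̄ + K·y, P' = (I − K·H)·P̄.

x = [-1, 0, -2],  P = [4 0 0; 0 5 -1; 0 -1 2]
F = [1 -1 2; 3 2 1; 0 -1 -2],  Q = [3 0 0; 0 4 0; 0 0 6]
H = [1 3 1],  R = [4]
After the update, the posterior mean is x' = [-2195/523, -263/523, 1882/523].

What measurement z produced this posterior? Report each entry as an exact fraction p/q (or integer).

x̄ = F·x = [-5, -5, 4]
P̄ = F·P·Fᵀ + Q = [24 3 -3; 3 58 -9; -3 -9 15]
S = H·P̄·Hᵀ + R = [523]
K = P̄·Hᵀ·S⁻¹ = [30/523; 168/523; -15/523]
x' − x̄ = [420/523, 2352/523, -210/523] = K·y
y = (KᵀK)⁻¹·Kᵀ·(x' − x̄) = [14]
z = y + H·x̄ = [14] + [-16] = [-2]

z = [-2]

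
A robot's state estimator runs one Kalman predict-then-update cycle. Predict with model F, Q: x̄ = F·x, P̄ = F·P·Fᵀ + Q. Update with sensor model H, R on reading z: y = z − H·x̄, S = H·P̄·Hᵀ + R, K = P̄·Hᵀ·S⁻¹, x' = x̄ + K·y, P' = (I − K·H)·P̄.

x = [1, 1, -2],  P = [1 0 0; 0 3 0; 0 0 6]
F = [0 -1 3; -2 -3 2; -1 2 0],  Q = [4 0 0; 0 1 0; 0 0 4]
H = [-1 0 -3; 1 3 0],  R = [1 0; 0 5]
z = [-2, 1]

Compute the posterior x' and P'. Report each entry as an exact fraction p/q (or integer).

x' = [14049/6782, -5763/13564, -110/3391]
P' = [311231/37301 -179469/74602 -101289/37301; -179469/74602 183361/149204 29098/37301; -101289/37301 29098/37301 37066/37301]

x̄ = F·x = [-7, -9, 1]
P̄ = F·P·Fᵀ + Q = [61 45 -6; 45 56 -16; -6 -16 17]
y = z − H·x̄ = [-6, 35]
S = H·P̄·Hᵀ + R = [179 -34; -34 840]
K = P̄·Hᵀ·S⁻¹ = [-7364/37301 16811/74602; 4881/74602 38229/149204; -9909/37301 -2799/37301]
x' = x̄ + K·y = [14049/6782, -5763/13564, -110/3391]
P' = (I − K·H)·P̄ = [311231/37301 -179469/74602 -101289/37301; -179469/74602 183361/149204 29098/37301; -101289/37301 29098/37301 37066/37301]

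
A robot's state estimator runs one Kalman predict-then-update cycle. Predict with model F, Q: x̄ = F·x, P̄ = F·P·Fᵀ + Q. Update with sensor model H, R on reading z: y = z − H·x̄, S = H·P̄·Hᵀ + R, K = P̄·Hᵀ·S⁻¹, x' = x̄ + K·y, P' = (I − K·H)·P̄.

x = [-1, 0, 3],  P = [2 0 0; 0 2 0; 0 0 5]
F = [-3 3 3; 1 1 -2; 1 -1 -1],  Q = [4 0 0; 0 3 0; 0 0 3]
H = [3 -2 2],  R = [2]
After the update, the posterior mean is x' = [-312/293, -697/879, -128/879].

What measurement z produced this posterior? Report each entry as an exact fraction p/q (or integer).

z = [-2]

x̄ = F·x = [12, -7, -4]
P̄ = F·P·Fᵀ + Q = [85 -30 -27; -30 27 10; -27 10 12]
S = H·P̄·Hᵀ + R = [879]
K = P̄·Hᵀ·S⁻¹ = [87/293; -124/879; -77/879]
x' − x̄ = [-3828/293, 5456/879, 3388/879] = K·y
y = (KᵀK)⁻¹·Kᵀ·(x' − x̄) = [-44]
z = y + H·x̄ = [-44] + [42] = [-2]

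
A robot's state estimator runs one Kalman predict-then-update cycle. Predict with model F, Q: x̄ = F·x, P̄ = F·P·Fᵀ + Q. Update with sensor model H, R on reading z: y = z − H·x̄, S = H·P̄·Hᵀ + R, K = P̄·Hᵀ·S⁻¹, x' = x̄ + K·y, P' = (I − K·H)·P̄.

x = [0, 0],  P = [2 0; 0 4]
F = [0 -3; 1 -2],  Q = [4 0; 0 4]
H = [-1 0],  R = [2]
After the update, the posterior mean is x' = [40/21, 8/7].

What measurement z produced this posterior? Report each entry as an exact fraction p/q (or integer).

x̄ = F·x = [0, 0]
P̄ = F·P·Fᵀ + Q = [40 24; 24 22]
S = H·P̄·Hᵀ + R = [42]
K = P̄·Hᵀ·S⁻¹ = [-20/21; -4/7]
x' − x̄ = [40/21, 8/7] = K·y
y = (KᵀK)⁻¹·Kᵀ·(x' − x̄) = [-2]
z = y + H·x̄ = [-2] + [0] = [-2]

z = [-2]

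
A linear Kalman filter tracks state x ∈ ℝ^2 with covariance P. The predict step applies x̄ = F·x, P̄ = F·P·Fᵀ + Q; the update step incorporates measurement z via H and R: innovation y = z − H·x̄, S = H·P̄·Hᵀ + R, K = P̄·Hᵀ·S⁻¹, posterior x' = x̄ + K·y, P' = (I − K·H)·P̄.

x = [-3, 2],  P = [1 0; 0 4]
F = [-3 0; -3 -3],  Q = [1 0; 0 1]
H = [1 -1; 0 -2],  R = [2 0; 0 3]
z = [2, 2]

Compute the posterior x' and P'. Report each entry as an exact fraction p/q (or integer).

x̄ = F·x = [9, 3]
P̄ = F·P·Fᵀ + Q = [10 9; 9 46]
y = z − H·x̄ = [-4, 8]
S = H·P̄·Hᵀ + R = [40 74; 74 187]
K = P̄·Hᵀ·S⁻¹ = [1519/2004 -397/1002; -37/668 -157/334]
x' = x̄ + K·y = [1402/501, -90/167]
P' = (I − K·H)·P̄ = [4229/2004 397/668; 397/668 471/668]

x' = [1402/501, -90/167]
P' = [4229/2004 397/668; 397/668 471/668]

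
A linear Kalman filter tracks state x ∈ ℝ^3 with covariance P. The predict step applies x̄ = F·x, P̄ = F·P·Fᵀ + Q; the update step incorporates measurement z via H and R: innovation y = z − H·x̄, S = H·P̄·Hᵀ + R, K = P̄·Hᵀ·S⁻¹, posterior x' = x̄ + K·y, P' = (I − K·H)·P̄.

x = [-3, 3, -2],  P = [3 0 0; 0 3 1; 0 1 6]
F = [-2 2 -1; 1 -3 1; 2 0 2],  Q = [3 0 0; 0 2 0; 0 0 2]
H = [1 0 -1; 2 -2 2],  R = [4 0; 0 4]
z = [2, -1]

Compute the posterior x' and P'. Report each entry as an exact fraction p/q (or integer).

x' = [6467/8762, -14285/17524, -16553/8762]
P' = [6296/4381 4867/4381 -228/4381; 4867/4381 31115/8762 8711/4381; -228/4381 8711/4381 10084/4381]

x̄ = F·x = [14, -14, -10]
P̄ = F·P·Fᵀ + Q = [29 -25 -20; -25 32 12; -20 12 38]
y = z − H·x̄ = [-22, -37]
S = H·P̄·Hᵀ + R = [111 56; 56 344]
K = P̄·Hᵀ·S⁻¹ = [1631/4381 1201/8762; -961/4381 -3959/17524; -2578/4381 1145/8762]
x' = x̄ + K·y = [6467/8762, -14285/17524, -16553/8762]
P' = (I − K·H)·P̄ = [6296/4381 4867/4381 -228/4381; 4867/4381 31115/8762 8711/4381; -228/4381 8711/4381 10084/4381]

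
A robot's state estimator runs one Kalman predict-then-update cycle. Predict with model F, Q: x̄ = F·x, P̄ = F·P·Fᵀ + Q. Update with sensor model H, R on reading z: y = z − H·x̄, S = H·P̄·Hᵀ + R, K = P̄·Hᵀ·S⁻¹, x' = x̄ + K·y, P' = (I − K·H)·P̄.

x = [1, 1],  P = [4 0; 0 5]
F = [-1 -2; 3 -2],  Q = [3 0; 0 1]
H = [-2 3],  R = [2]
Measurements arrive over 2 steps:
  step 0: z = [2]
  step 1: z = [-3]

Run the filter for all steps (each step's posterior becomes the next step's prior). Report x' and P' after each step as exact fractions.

step 0: x̄ = F·x = [-3, 1]
step 0: P̄ = F·P·Fᵀ + Q = [27 8; 8 57]
step 0: y = z − H·x̄ = [-7]
step 0: S = H·P̄·Hᵀ + R = [527]
step 0: K = P̄·Hᵀ·S⁻¹ = [-30/527; 5/17]
step 0: x' = x̄ + K·y = [-1371/527, -18/17]
step 0: P' = (I − K·H)·P̄ = [13329/527 286/17; 286/17 194/17]
step 1: x̄ = F·x = [2487/527, -2997/527]
step 1: P̄ = F·P·Fᵀ + Q = [74430/527 -51395/527; -51395/527 38152/527]
step 1: y = z − H·x̄ = [12384/527]
step 1: S = H·P̄·Hᵀ + R = [1258882/527]
step 1: K = P̄·Hᵀ·S⁻¹ = [-303045/1258882; 108623/629441]
step 1: x' = x̄ + K·y = [-590199/629441, -1027035/629441]
step 1: P' = (I − K·H)·P̄ = [3533805/1258882 1076920/629441; 1076920/629441 790362/629441]

step 0: x' = [-1371/527, -18/17], P' = [13329/527 286/17; 286/17 194/17]
step 1: x' = [-590199/629441, -1027035/629441], P' = [3533805/1258882 1076920/629441; 1076920/629441 790362/629441]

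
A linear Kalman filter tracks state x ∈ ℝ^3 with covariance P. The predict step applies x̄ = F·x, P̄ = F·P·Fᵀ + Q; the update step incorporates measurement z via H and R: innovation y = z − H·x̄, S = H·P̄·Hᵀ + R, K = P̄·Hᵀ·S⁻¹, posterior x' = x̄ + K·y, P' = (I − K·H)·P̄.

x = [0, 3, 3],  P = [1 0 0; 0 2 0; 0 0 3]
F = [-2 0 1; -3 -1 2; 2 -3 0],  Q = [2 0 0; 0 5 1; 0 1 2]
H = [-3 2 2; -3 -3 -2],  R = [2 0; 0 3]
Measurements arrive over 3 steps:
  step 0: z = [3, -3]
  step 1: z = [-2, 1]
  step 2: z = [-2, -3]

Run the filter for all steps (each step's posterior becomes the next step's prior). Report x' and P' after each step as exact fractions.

step 0: x' = [-31371/99587, 226137/99587, -138030/99587], P' = [18186/99587 -39706/99587 51618/99587; -39706/99587 313552/99587 -378801/99587; 51618/99587 -378801/99587 488049/99587]
step 1: x' = [230430420/7308073273, 7350833962/7308073273, -14871356267/7308073273], P' = [1200171490/7308073273 -1706258594/7308073273 2279656848/7308073273; -1706258594/7308073273 12305668456/7308073273 -14396826486/7308073273; 2279656848/7308073273 -14396826486/7308073273 19042851783/7308073273]
step 2: x' = [120033958405259/148713314581504, -111353569812425/297426629163008, 207826649744127/297426629163008], P' = [12160101630953/74356657290752 -34316997146611/148713314581504 45805124012325/148713314581504; -34316997146611/148713314581504 497627887194817/297426629163008 -581312619721671/297426629163008; 45805124012325/148713314581504 -581312619721671/297426629163008 768342493521393/297426629163008]

step 0: x̄ = F·x = [3, 3, -9]
step 0: P̄ = F·P·Fᵀ + Q = [9 12 -4; 12 28 1; -4 1 24]
step 0: y = z − H·x̄ = [24, -3]
step 0: S = H·P̄·Hᵀ + R = [203 -157; -157 612]
step 0: K = P̄·Hᵀ·S⁻¹ = [-15367/99587 -12892/99587; -5690/99587 -21312/99587; 31821/99587 1817/99587]
step 0: x' = x̄ + K·y = [-31371/99587, 226137/99587, -138030/99587]
step 0: P' = (I − K·H)·P̄ = [18186/99587 -39706/99587 51618/99587; -39706/99587 313552/99587 -378801/99587; 51618/99587 -378801/99587 488049/99587]
step 1: x̄ = F·x = [-75288/99587, -408084/99587, -741153/99587]
step 1: P̄ = F·P·Fᵀ + Q = [553495/99587 1023277/99587 928659/99587; 1023277/99587 3584909/99587 3132463/99587; 928659/99587 3132463/99587 3570358/99587]
step 1: y = z − H·x̄ = [1873436/99587, -2832835/99587]
step 1: S = H·P̄·Hᵀ + R = [35438169/99587 -59064230/99587; -59064230/99587 118978279/99587]
step 1: K = P̄·Hᵀ·S⁻¹ = [-1226858981/7308073273 -1013684128/7308073273; 468229861/7308073273 -1001525538/7308073273; 1226540025/7308073273 -578064884/7308073273]
step 1: x' = x̄ + K·y = [230430420/7308073273, 7350833962/7308073273, -14871356267/7308073273]
step 1: P' = (I − K·H)·P̄ = [1200171490/7308073273 -1706258594/7308073273 2279656848/7308073273; -1706258594/7308073273 12305668456/7308073273 -14396826486/7308073273; 2279656848/7308073273 -14396826486/7308073273 19042851783/7308073273]
step 2: x̄ = F·x = [-15332217107/7308073273, -37784837756/7308073273, -21591641046/7308073273]
step 2: P̄ = F·P·Fᵀ + Q = [29341056897/7308073273 40313443868/7308073273 32711555630/7308073273; 40313443868/7308073273 155812857567/7308073273 120579825851/7308073273; 32711555630/7308073273 120579825851/7308073273 150642951738/7308073273]
step 2: y = z − H·x̄ = [58140159737/7308073273, -224458666500/7308073273]
step 2: S = H·P̄·Hᵀ + R = [1592847508671/7308073273 -2358237367187/7308073273; -2358237367187/7308073273 4856019824343/7308073273]
step 2: K = P̄·Hᵀ·S⁻¹ = [-24992178027145/148713314581504 -20539955456845/148713314581504; 19266258912979/297426629163008 -41452146420481/297426629163008; 49614501762747/297426629163008 -22525957317241/297426629163008]
step 2: x' = x̄ + K·y = [120033958405259/148713314581504, -111353569812425/297426629163008, 207826649744127/297426629163008]
step 2: P' = (I − K·H)·P̄ = [12160101630953/74356657290752 -34316997146611/148713314581504 45805124012325/148713314581504; -34316997146611/148713314581504 497627887194817/297426629163008 -581312619721671/297426629163008; 45805124012325/148713314581504 -581312619721671/297426629163008 768342493521393/297426629163008]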